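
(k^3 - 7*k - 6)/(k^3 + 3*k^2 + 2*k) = (k - 3)/k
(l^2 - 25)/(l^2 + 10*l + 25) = (l - 5)/(l + 5)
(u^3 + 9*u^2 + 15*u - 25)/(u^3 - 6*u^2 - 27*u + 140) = (u^2 + 4*u - 5)/(u^2 - 11*u + 28)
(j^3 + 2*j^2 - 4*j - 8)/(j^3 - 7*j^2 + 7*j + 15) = (j^3 + 2*j^2 - 4*j - 8)/(j^3 - 7*j^2 + 7*j + 15)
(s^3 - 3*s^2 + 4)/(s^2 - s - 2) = s - 2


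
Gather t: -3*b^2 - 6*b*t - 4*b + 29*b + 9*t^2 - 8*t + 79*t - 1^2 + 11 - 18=-3*b^2 + 25*b + 9*t^2 + t*(71 - 6*b) - 8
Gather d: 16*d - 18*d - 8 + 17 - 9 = -2*d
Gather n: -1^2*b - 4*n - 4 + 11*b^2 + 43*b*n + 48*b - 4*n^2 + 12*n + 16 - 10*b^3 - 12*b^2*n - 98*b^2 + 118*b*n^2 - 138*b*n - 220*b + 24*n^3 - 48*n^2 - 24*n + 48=-10*b^3 - 87*b^2 - 173*b + 24*n^3 + n^2*(118*b - 52) + n*(-12*b^2 - 95*b - 16) + 60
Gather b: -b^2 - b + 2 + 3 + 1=-b^2 - b + 6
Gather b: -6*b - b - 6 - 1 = -7*b - 7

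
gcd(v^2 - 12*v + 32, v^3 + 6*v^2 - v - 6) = 1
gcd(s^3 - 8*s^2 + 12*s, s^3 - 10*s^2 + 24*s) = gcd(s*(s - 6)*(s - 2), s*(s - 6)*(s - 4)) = s^2 - 6*s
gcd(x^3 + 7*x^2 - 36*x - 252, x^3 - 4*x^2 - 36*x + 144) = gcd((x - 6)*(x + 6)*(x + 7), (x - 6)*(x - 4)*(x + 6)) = x^2 - 36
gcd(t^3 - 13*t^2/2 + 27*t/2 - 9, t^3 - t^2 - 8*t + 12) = t - 2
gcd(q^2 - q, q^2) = q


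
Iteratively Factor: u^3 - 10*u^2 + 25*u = (u - 5)*(u^2 - 5*u) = u*(u - 5)*(u - 5)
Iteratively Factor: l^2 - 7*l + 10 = (l - 2)*(l - 5)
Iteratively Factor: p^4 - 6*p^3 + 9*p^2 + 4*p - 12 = (p - 2)*(p^3 - 4*p^2 + p + 6) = (p - 2)^2*(p^2 - 2*p - 3) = (p - 2)^2*(p + 1)*(p - 3)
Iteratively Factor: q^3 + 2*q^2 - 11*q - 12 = (q - 3)*(q^2 + 5*q + 4) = (q - 3)*(q + 4)*(q + 1)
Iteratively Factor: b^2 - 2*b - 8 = (b + 2)*(b - 4)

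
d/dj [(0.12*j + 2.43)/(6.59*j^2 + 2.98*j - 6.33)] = (0.7908*j^2 + 0.3576*j - (0.12*j + 2.43)*(13.18*j + 2.98) - 0.7596)/(6.59*j^2 + 2.98*j - 6.33)^2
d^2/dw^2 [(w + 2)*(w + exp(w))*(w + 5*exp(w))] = 6*w^2*exp(w) + 20*w*exp(2*w) + 36*w*exp(w) + 6*w + 60*exp(2*w) + 36*exp(w) + 4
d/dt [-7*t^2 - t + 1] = -14*t - 1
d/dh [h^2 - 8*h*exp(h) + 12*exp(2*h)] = -8*h*exp(h) + 2*h + 24*exp(2*h) - 8*exp(h)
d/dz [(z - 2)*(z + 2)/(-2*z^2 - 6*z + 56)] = 3*(-z^2 + 16*z - 4)/(2*(z^4 + 6*z^3 - 47*z^2 - 168*z + 784))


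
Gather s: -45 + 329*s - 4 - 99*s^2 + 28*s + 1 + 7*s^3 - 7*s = 7*s^3 - 99*s^2 + 350*s - 48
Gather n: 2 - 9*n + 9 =11 - 9*n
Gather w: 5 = 5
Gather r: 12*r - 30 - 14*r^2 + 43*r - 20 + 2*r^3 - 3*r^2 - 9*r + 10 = 2*r^3 - 17*r^2 + 46*r - 40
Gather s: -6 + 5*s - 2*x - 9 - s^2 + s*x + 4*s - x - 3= -s^2 + s*(x + 9) - 3*x - 18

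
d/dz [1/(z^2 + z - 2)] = (-2*z - 1)/(z^2 + z - 2)^2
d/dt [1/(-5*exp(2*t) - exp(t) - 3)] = (10*exp(t) + 1)*exp(t)/(5*exp(2*t) + exp(t) + 3)^2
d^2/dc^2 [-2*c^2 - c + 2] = -4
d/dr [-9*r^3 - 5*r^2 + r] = -27*r^2 - 10*r + 1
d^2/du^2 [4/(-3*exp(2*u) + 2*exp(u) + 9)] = 8*(4*(3*exp(u) - 1)^2*exp(u) + (6*exp(u) - 1)*(-3*exp(2*u) + 2*exp(u) + 9))*exp(u)/(-3*exp(2*u) + 2*exp(u) + 9)^3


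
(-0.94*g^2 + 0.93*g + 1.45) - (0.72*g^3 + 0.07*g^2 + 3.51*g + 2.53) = -0.72*g^3 - 1.01*g^2 - 2.58*g - 1.08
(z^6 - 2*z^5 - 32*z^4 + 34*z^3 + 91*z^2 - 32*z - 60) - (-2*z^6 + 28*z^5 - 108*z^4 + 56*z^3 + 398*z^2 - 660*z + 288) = 3*z^6 - 30*z^5 + 76*z^4 - 22*z^3 - 307*z^2 + 628*z - 348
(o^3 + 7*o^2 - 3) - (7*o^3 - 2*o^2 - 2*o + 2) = -6*o^3 + 9*o^2 + 2*o - 5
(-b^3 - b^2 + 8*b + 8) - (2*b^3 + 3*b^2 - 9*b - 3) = -3*b^3 - 4*b^2 + 17*b + 11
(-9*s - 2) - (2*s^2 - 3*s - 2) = -2*s^2 - 6*s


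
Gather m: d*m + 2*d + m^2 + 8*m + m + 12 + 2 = 2*d + m^2 + m*(d + 9) + 14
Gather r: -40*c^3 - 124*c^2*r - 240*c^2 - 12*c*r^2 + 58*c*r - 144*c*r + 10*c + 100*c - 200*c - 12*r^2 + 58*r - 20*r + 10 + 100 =-40*c^3 - 240*c^2 - 90*c + r^2*(-12*c - 12) + r*(-124*c^2 - 86*c + 38) + 110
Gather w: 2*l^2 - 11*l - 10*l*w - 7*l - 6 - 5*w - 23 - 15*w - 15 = 2*l^2 - 18*l + w*(-10*l - 20) - 44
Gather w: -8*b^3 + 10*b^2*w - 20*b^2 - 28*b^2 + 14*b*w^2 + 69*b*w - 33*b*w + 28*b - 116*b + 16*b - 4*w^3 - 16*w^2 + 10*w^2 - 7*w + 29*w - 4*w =-8*b^3 - 48*b^2 - 72*b - 4*w^3 + w^2*(14*b - 6) + w*(10*b^2 + 36*b + 18)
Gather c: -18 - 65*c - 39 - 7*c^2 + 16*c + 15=-7*c^2 - 49*c - 42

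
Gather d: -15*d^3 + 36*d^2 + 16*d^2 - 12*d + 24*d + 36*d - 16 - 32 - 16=-15*d^3 + 52*d^2 + 48*d - 64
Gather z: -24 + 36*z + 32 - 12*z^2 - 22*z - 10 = -12*z^2 + 14*z - 2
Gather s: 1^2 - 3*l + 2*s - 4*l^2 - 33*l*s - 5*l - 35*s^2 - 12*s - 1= -4*l^2 - 8*l - 35*s^2 + s*(-33*l - 10)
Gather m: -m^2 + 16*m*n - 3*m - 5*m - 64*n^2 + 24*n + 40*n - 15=-m^2 + m*(16*n - 8) - 64*n^2 + 64*n - 15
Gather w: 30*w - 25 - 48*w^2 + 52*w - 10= -48*w^2 + 82*w - 35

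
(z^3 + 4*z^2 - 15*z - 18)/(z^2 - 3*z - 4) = (z^2 + 3*z - 18)/(z - 4)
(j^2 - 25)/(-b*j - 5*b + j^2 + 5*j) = (5 - j)/(b - j)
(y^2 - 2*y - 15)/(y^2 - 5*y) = (y + 3)/y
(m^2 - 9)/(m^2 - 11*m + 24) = (m + 3)/(m - 8)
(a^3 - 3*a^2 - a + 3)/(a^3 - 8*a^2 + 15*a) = (a^2 - 1)/(a*(a - 5))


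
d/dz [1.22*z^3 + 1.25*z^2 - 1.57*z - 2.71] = 3.66*z^2 + 2.5*z - 1.57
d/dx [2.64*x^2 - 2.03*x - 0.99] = 5.28*x - 2.03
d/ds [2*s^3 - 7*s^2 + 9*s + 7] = 6*s^2 - 14*s + 9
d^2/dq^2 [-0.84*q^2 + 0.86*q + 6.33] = -1.68000000000000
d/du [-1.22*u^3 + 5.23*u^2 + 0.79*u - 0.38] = -3.66*u^2 + 10.46*u + 0.79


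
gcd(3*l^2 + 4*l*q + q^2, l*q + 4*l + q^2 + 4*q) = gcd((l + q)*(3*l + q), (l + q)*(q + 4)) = l + q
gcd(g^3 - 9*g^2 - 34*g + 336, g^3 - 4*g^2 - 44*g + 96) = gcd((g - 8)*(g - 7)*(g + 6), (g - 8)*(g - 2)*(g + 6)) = g^2 - 2*g - 48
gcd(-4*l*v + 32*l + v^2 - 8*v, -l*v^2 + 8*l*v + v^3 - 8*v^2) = v - 8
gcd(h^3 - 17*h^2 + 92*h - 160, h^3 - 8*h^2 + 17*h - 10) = h - 5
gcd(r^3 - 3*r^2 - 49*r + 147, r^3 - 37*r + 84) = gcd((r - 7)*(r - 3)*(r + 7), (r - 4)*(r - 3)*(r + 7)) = r^2 + 4*r - 21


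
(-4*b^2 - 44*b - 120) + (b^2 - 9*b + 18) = -3*b^2 - 53*b - 102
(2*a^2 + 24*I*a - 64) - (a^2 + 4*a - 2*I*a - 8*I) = a^2 - 4*a + 26*I*a - 64 + 8*I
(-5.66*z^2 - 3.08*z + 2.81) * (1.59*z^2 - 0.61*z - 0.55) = -8.9994*z^4 - 1.4446*z^3 + 9.4597*z^2 - 0.0200999999999998*z - 1.5455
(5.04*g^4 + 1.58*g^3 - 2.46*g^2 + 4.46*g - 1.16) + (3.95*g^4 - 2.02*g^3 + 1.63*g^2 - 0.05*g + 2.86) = 8.99*g^4 - 0.44*g^3 - 0.83*g^2 + 4.41*g + 1.7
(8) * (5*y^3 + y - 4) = 40*y^3 + 8*y - 32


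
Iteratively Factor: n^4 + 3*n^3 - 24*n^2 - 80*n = (n)*(n^3 + 3*n^2 - 24*n - 80) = n*(n - 5)*(n^2 + 8*n + 16) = n*(n - 5)*(n + 4)*(n + 4)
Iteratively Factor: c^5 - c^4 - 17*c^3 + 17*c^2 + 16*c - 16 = (c - 4)*(c^4 + 3*c^3 - 5*c^2 - 3*c + 4) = (c - 4)*(c + 4)*(c^3 - c^2 - c + 1) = (c - 4)*(c - 1)*(c + 4)*(c^2 - 1) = (c - 4)*(c - 1)^2*(c + 4)*(c + 1)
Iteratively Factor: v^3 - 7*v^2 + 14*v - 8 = (v - 1)*(v^2 - 6*v + 8) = (v - 2)*(v - 1)*(v - 4)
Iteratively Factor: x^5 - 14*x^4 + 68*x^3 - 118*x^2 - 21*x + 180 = (x - 4)*(x^4 - 10*x^3 + 28*x^2 - 6*x - 45) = (x - 5)*(x - 4)*(x^3 - 5*x^2 + 3*x + 9) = (x - 5)*(x - 4)*(x - 3)*(x^2 - 2*x - 3) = (x - 5)*(x - 4)*(x - 3)^2*(x + 1)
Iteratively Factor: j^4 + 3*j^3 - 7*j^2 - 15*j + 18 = (j - 2)*(j^3 + 5*j^2 + 3*j - 9) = (j - 2)*(j + 3)*(j^2 + 2*j - 3) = (j - 2)*(j - 1)*(j + 3)*(j + 3)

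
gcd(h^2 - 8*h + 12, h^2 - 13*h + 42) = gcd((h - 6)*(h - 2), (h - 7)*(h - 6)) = h - 6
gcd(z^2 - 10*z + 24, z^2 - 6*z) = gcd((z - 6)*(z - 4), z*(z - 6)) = z - 6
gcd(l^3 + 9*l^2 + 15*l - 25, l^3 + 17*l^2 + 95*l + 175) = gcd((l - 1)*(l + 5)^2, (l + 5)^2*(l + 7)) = l^2 + 10*l + 25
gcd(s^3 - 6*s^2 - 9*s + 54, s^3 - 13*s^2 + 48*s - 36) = s - 6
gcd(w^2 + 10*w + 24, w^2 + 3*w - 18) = w + 6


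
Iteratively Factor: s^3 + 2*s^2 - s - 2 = (s + 1)*(s^2 + s - 2) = (s + 1)*(s + 2)*(s - 1)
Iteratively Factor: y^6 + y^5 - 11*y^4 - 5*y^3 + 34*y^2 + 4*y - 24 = (y + 3)*(y^5 - 2*y^4 - 5*y^3 + 10*y^2 + 4*y - 8) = (y - 2)*(y + 3)*(y^4 - 5*y^2 + 4) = (y - 2)^2*(y + 3)*(y^3 + 2*y^2 - y - 2) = (y - 2)^2*(y + 2)*(y + 3)*(y^2 - 1) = (y - 2)^2*(y + 1)*(y + 2)*(y + 3)*(y - 1)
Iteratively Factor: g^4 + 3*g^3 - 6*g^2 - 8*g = (g + 1)*(g^3 + 2*g^2 - 8*g) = g*(g + 1)*(g^2 + 2*g - 8) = g*(g + 1)*(g + 4)*(g - 2)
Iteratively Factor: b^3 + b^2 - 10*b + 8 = (b - 2)*(b^2 + 3*b - 4) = (b - 2)*(b + 4)*(b - 1)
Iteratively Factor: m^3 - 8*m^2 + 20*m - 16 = (m - 4)*(m^2 - 4*m + 4) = (m - 4)*(m - 2)*(m - 2)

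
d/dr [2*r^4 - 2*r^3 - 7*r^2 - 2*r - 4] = 8*r^3 - 6*r^2 - 14*r - 2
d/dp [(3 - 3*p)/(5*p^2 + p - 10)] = 3*(-5*p^2 - p + (p - 1)*(10*p + 1) + 10)/(5*p^2 + p - 10)^2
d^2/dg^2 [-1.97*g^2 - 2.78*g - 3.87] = -3.94000000000000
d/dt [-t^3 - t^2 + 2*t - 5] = -3*t^2 - 2*t + 2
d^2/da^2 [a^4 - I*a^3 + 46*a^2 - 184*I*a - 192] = 12*a^2 - 6*I*a + 92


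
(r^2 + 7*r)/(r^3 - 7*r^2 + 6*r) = (r + 7)/(r^2 - 7*r + 6)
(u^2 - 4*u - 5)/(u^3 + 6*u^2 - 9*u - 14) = (u - 5)/(u^2 + 5*u - 14)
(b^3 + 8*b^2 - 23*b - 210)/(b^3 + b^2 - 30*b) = (b + 7)/b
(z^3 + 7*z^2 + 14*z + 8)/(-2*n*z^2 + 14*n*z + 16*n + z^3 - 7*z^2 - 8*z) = (z^2 + 6*z + 8)/(-2*n*z + 16*n + z^2 - 8*z)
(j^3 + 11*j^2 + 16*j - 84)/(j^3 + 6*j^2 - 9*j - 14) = (j + 6)/(j + 1)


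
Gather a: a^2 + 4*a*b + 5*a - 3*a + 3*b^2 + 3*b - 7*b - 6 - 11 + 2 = a^2 + a*(4*b + 2) + 3*b^2 - 4*b - 15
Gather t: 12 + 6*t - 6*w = 6*t - 6*w + 12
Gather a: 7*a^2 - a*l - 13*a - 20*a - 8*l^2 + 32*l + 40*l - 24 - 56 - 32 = 7*a^2 + a*(-l - 33) - 8*l^2 + 72*l - 112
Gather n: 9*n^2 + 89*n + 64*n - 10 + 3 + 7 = 9*n^2 + 153*n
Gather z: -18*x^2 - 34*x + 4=-18*x^2 - 34*x + 4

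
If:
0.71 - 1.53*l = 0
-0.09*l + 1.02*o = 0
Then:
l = 0.46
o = 0.04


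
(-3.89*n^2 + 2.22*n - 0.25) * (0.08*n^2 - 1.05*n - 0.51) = -0.3112*n^4 + 4.2621*n^3 - 0.3671*n^2 - 0.8697*n + 0.1275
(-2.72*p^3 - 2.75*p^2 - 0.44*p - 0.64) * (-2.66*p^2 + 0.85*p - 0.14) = 7.2352*p^5 + 5.003*p^4 - 0.7863*p^3 + 1.7134*p^2 - 0.4824*p + 0.0896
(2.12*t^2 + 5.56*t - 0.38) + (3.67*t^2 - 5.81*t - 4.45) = 5.79*t^2 - 0.25*t - 4.83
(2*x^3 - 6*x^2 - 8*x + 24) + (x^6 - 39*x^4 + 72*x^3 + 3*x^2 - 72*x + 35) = x^6 - 39*x^4 + 74*x^3 - 3*x^2 - 80*x + 59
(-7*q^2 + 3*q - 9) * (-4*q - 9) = 28*q^3 + 51*q^2 + 9*q + 81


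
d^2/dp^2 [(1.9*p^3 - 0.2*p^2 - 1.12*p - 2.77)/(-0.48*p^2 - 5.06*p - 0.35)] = (7.105427357601e-15*p^4 - 97.110704*p^3 - 16.561752*p^2 + 37.841196*p + 136.995184)/(0.110592*p^6 + 3.497472*p^5 + 37.111104*p^4 + 134.654696*p^3 + 27.06018*p^2 + 1.85955*p + 0.042875)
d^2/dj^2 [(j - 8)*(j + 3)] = 2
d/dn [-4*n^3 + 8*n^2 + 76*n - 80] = -12*n^2 + 16*n + 76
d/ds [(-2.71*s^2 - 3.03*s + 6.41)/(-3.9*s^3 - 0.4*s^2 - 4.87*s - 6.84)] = (-10.569*s^4 - 23.634*s^3 + 86.9827*s^2 + 42.2008*s + 51.9419)/(15.21*s^6 + 3.12*s^5 + 38.146*s^4 + 57.248*s^3 + 29.1889*s^2 + 66.6216*s + 46.7856)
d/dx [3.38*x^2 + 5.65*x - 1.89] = 6.76*x + 5.65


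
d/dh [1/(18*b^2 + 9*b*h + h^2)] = (-9*b - 2*h)/(18*b^2 + 9*b*h + h^2)^2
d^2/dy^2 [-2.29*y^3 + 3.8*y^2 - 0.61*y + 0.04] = 7.6 - 13.74*y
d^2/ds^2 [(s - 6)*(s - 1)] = 2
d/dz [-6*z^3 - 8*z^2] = 2*z*(-9*z - 8)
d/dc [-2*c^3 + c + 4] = 1 - 6*c^2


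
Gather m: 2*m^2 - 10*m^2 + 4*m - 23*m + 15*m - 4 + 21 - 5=-8*m^2 - 4*m + 12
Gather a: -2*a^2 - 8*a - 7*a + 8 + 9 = -2*a^2 - 15*a + 17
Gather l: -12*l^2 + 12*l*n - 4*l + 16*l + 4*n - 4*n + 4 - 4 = -12*l^2 + l*(12*n + 12)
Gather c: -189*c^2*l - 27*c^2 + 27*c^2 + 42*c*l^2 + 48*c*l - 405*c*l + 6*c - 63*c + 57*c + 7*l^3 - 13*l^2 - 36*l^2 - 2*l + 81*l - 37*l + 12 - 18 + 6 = -189*c^2*l + c*(42*l^2 - 357*l) + 7*l^3 - 49*l^2 + 42*l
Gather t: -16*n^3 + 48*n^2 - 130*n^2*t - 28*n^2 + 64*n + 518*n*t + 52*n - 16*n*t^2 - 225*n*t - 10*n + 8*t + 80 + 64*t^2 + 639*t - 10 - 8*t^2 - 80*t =-16*n^3 + 20*n^2 + 106*n + t^2*(56 - 16*n) + t*(-130*n^2 + 293*n + 567) + 70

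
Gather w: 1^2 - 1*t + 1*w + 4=-t + w + 5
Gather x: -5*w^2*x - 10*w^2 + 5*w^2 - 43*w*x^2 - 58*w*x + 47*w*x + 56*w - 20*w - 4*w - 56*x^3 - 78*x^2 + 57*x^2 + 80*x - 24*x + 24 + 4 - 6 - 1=-5*w^2 + 32*w - 56*x^3 + x^2*(-43*w - 21) + x*(-5*w^2 - 11*w + 56) + 21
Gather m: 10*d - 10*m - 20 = 10*d - 10*m - 20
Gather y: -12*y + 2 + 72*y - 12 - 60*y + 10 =0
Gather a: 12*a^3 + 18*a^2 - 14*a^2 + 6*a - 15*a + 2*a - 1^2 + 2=12*a^3 + 4*a^2 - 7*a + 1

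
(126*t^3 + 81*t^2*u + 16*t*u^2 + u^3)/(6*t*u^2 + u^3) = 21*t^2/u^2 + 10*t/u + 1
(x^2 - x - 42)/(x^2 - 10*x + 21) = (x + 6)/(x - 3)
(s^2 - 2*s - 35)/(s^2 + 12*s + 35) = (s - 7)/(s + 7)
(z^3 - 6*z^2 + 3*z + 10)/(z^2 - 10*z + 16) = (z^2 - 4*z - 5)/(z - 8)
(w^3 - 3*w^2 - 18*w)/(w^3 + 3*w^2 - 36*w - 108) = w/(w + 6)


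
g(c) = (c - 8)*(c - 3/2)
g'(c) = 2*c - 19/2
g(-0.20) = 13.94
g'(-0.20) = -9.90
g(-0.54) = 17.42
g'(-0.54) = -10.58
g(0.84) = 4.73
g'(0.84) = -7.82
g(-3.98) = 65.65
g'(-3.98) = -17.46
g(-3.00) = 49.50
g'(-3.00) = -15.50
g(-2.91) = 48.11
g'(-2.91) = -15.32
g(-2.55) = 42.73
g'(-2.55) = -14.60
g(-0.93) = 21.70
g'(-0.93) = -11.36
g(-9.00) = 178.50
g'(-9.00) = -27.50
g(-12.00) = 270.00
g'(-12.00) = -33.50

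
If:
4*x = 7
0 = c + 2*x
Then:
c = -7/2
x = 7/4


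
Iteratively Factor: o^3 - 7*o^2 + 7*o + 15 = (o - 3)*(o^2 - 4*o - 5) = (o - 5)*(o - 3)*(o + 1)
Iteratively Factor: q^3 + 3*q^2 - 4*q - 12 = (q - 2)*(q^2 + 5*q + 6) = (q - 2)*(q + 3)*(q + 2)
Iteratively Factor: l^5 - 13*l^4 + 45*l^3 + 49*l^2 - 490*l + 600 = (l - 5)*(l^4 - 8*l^3 + 5*l^2 + 74*l - 120) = (l - 5)^2*(l^3 - 3*l^2 - 10*l + 24) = (l - 5)^2*(l - 2)*(l^2 - l - 12) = (l - 5)^2*(l - 4)*(l - 2)*(l + 3)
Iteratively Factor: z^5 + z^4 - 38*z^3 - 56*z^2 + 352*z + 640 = (z + 4)*(z^4 - 3*z^3 - 26*z^2 + 48*z + 160) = (z + 2)*(z + 4)*(z^3 - 5*z^2 - 16*z + 80) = (z - 4)*(z + 2)*(z + 4)*(z^2 - z - 20) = (z - 4)*(z + 2)*(z + 4)^2*(z - 5)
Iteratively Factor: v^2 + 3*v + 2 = (v + 1)*(v + 2)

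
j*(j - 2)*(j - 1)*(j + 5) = j^4 + 2*j^3 - 13*j^2 + 10*j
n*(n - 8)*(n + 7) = n^3 - n^2 - 56*n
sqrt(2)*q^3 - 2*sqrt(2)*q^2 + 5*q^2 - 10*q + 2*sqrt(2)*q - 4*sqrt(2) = (q - 2)*(q + 2*sqrt(2))*(sqrt(2)*q + 1)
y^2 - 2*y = y*(y - 2)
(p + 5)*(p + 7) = p^2 + 12*p + 35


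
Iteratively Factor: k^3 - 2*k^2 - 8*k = (k)*(k^2 - 2*k - 8) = k*(k + 2)*(k - 4)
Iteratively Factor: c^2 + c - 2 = (c + 2)*(c - 1)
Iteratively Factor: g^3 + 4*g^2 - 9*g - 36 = (g + 3)*(g^2 + g - 12) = (g - 3)*(g + 3)*(g + 4)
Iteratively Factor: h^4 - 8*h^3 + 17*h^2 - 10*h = (h - 5)*(h^3 - 3*h^2 + 2*h) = (h - 5)*(h - 1)*(h^2 - 2*h) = (h - 5)*(h - 2)*(h - 1)*(h)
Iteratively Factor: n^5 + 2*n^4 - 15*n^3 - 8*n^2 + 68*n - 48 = (n + 3)*(n^4 - n^3 - 12*n^2 + 28*n - 16) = (n - 1)*(n + 3)*(n^3 - 12*n + 16) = (n - 1)*(n + 3)*(n + 4)*(n^2 - 4*n + 4) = (n - 2)*(n - 1)*(n + 3)*(n + 4)*(n - 2)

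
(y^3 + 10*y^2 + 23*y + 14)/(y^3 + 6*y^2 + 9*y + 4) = (y^2 + 9*y + 14)/(y^2 + 5*y + 4)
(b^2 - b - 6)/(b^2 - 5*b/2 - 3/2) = 2*(b + 2)/(2*b + 1)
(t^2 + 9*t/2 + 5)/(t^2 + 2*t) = (t + 5/2)/t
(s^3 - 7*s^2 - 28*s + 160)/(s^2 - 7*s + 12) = (s^2 - 3*s - 40)/(s - 3)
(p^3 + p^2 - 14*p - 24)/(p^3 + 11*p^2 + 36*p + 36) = (p - 4)/(p + 6)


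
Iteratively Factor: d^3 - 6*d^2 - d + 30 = (d - 5)*(d^2 - d - 6) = (d - 5)*(d + 2)*(d - 3)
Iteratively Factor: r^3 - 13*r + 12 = (r - 3)*(r^2 + 3*r - 4) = (r - 3)*(r + 4)*(r - 1)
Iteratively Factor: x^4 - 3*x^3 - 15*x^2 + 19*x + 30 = (x - 2)*(x^3 - x^2 - 17*x - 15) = (x - 2)*(x + 1)*(x^2 - 2*x - 15) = (x - 5)*(x - 2)*(x + 1)*(x + 3)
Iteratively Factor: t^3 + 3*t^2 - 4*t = (t + 4)*(t^2 - t) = (t - 1)*(t + 4)*(t)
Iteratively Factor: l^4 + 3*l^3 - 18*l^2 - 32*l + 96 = (l + 4)*(l^3 - l^2 - 14*l + 24) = (l + 4)^2*(l^2 - 5*l + 6) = (l - 2)*(l + 4)^2*(l - 3)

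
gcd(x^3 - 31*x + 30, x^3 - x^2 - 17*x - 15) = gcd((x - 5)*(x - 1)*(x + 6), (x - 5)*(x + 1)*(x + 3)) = x - 5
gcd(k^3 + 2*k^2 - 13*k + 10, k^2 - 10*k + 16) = k - 2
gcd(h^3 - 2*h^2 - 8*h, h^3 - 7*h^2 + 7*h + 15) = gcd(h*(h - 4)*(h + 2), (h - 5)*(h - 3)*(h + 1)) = 1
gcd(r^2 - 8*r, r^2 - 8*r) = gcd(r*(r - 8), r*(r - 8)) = r^2 - 8*r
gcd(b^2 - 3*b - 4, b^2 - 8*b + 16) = b - 4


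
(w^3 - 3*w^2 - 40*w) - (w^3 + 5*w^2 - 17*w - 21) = -8*w^2 - 23*w + 21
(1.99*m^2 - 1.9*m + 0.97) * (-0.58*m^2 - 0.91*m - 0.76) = -1.1542*m^4 - 0.7089*m^3 - 0.346*m^2 + 0.5613*m - 0.7372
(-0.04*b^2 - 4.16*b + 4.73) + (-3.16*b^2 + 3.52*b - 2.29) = -3.2*b^2 - 0.64*b + 2.44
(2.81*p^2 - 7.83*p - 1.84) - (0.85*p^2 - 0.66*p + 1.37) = 1.96*p^2 - 7.17*p - 3.21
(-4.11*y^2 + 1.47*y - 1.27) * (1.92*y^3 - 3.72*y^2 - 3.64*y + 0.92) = -7.8912*y^5 + 18.1116*y^4 + 7.0536*y^3 - 4.4076*y^2 + 5.9752*y - 1.1684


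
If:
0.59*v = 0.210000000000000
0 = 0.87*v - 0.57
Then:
No Solution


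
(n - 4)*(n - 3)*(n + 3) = n^3 - 4*n^2 - 9*n + 36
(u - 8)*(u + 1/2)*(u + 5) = u^3 - 5*u^2/2 - 83*u/2 - 20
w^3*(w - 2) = w^4 - 2*w^3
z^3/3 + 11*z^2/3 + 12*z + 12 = (z/3 + 1)*(z + 2)*(z + 6)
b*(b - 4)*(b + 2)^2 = b^4 - 12*b^2 - 16*b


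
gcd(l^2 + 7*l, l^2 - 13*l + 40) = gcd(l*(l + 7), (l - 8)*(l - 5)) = 1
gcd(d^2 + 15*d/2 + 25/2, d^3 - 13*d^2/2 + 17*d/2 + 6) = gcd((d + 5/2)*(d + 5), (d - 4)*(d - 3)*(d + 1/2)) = 1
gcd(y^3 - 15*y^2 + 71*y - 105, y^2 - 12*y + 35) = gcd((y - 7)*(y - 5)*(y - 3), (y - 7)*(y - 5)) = y^2 - 12*y + 35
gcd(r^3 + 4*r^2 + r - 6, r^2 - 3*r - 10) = r + 2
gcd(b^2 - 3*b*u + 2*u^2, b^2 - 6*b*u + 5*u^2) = -b + u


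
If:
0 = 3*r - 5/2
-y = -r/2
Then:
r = 5/6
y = 5/12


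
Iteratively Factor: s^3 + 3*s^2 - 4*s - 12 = (s - 2)*(s^2 + 5*s + 6) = (s - 2)*(s + 3)*(s + 2)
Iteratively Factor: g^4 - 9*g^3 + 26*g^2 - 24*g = (g - 4)*(g^3 - 5*g^2 + 6*g) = g*(g - 4)*(g^2 - 5*g + 6) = g*(g - 4)*(g - 3)*(g - 2)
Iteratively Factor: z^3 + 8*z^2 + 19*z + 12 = (z + 3)*(z^2 + 5*z + 4) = (z + 1)*(z + 3)*(z + 4)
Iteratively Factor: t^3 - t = (t)*(t^2 - 1) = t*(t - 1)*(t + 1)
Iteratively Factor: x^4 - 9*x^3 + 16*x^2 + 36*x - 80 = (x + 2)*(x^3 - 11*x^2 + 38*x - 40) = (x - 4)*(x + 2)*(x^2 - 7*x + 10) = (x - 4)*(x - 2)*(x + 2)*(x - 5)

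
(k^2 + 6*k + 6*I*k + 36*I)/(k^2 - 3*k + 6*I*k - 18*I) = (k + 6)/(k - 3)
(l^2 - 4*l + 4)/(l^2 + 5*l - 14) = (l - 2)/(l + 7)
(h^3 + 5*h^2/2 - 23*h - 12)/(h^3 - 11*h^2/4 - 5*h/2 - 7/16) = 8*(h^2 + 2*h - 24)/(8*h^2 - 26*h - 7)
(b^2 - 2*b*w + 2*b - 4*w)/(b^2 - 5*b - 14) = (b - 2*w)/(b - 7)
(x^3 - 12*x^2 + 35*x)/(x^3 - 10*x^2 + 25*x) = (x - 7)/(x - 5)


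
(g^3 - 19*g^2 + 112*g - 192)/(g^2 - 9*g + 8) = (g^2 - 11*g + 24)/(g - 1)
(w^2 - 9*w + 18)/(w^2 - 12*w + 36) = (w - 3)/(w - 6)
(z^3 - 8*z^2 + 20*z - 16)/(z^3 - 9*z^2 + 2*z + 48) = (z^3 - 8*z^2 + 20*z - 16)/(z^3 - 9*z^2 + 2*z + 48)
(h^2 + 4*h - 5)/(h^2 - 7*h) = (h^2 + 4*h - 5)/(h*(h - 7))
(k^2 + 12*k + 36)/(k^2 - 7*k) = (k^2 + 12*k + 36)/(k*(k - 7))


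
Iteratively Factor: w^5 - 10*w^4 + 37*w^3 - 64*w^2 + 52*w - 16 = (w - 1)*(w^4 - 9*w^3 + 28*w^2 - 36*w + 16) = (w - 4)*(w - 1)*(w^3 - 5*w^2 + 8*w - 4) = (w - 4)*(w - 1)^2*(w^2 - 4*w + 4) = (w - 4)*(w - 2)*(w - 1)^2*(w - 2)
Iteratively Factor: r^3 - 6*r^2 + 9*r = (r - 3)*(r^2 - 3*r) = (r - 3)^2*(r)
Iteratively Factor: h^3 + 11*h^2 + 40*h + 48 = (h + 3)*(h^2 + 8*h + 16) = (h + 3)*(h + 4)*(h + 4)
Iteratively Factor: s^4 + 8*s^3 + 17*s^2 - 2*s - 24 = (s + 2)*(s^3 + 6*s^2 + 5*s - 12) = (s + 2)*(s + 4)*(s^2 + 2*s - 3) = (s + 2)*(s + 3)*(s + 4)*(s - 1)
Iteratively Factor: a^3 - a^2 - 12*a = (a + 3)*(a^2 - 4*a) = a*(a + 3)*(a - 4)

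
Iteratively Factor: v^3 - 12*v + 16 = (v + 4)*(v^2 - 4*v + 4) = (v - 2)*(v + 4)*(v - 2)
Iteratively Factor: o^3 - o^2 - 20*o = (o - 5)*(o^2 + 4*o) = (o - 5)*(o + 4)*(o)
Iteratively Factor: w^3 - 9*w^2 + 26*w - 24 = (w - 3)*(w^2 - 6*w + 8) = (w - 3)*(w - 2)*(w - 4)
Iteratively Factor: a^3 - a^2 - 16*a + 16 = (a + 4)*(a^2 - 5*a + 4) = (a - 1)*(a + 4)*(a - 4)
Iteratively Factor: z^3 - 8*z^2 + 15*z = (z)*(z^2 - 8*z + 15) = z*(z - 3)*(z - 5)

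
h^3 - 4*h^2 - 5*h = h*(h - 5)*(h + 1)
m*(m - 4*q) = m^2 - 4*m*q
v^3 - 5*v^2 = v^2*(v - 5)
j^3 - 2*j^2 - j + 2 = (j - 2)*(j - 1)*(j + 1)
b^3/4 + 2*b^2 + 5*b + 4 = (b/4 + 1/2)*(b + 2)*(b + 4)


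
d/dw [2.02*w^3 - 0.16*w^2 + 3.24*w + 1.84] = 6.06*w^2 - 0.32*w + 3.24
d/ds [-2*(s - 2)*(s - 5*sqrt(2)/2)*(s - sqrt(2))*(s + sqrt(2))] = -8*s^3 + 12*s^2 + 15*sqrt(2)*s^2 - 20*sqrt(2)*s + 8*s - 10*sqrt(2) - 8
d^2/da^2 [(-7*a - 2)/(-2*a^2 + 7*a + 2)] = 2*(3*(15 - 14*a)*(-2*a^2 + 7*a + 2) - (4*a - 7)^2*(7*a + 2))/(-2*a^2 + 7*a + 2)^3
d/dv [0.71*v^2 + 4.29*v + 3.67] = 1.42*v + 4.29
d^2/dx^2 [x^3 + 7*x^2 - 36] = 6*x + 14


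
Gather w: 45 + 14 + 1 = 60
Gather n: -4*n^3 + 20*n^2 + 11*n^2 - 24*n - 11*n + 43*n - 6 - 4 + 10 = -4*n^3 + 31*n^2 + 8*n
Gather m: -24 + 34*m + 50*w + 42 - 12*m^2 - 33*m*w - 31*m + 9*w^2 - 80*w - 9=-12*m^2 + m*(3 - 33*w) + 9*w^2 - 30*w + 9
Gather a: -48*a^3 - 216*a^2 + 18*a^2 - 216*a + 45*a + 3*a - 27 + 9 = -48*a^3 - 198*a^2 - 168*a - 18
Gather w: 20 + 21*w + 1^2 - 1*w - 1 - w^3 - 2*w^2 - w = -w^3 - 2*w^2 + 19*w + 20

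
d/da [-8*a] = -8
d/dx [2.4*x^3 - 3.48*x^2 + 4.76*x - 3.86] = 7.2*x^2 - 6.96*x + 4.76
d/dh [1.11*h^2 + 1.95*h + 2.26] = 2.22*h + 1.95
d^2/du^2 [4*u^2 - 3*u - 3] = 8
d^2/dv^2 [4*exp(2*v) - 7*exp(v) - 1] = (16*exp(v) - 7)*exp(v)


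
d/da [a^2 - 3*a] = 2*a - 3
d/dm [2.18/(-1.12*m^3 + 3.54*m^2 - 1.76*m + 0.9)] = (7.3248*m^2 - 15.4344*m + 3.8368)/(1.12*m^3 - 3.54*m^2 + 1.76*m - 0.9)^2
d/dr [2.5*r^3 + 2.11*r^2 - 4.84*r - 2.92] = 7.5*r^2 + 4.22*r - 4.84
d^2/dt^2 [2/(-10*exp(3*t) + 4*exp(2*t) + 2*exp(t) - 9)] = 4*(-4*(-15*exp(2*t) + 4*exp(t) + 1)^2*exp(t) + (45*exp(2*t) - 8*exp(t) - 1)*(10*exp(3*t) - 4*exp(2*t) - 2*exp(t) + 9))*exp(t)/(10*exp(3*t) - 4*exp(2*t) - 2*exp(t) + 9)^3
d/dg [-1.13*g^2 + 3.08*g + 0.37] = 3.08 - 2.26*g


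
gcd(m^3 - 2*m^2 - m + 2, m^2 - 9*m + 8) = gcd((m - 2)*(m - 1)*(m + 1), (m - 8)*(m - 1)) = m - 1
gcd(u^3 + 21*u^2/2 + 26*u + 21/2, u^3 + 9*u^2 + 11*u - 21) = u^2 + 10*u + 21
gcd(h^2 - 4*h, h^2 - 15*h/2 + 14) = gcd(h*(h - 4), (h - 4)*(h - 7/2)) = h - 4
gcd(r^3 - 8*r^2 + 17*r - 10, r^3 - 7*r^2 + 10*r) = r^2 - 7*r + 10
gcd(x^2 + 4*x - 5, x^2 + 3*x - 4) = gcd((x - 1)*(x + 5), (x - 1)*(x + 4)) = x - 1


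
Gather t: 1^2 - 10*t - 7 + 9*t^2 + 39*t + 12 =9*t^2 + 29*t + 6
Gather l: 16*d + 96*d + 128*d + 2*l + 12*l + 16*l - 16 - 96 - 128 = 240*d + 30*l - 240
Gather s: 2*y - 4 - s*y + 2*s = s*(2 - y) + 2*y - 4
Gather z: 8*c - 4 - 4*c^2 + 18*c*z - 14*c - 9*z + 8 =-4*c^2 - 6*c + z*(18*c - 9) + 4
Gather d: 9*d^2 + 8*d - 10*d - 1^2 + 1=9*d^2 - 2*d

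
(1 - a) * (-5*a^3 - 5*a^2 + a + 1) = 5*a^4 - 6*a^2 + 1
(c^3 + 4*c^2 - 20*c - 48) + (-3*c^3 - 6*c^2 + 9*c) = -2*c^3 - 2*c^2 - 11*c - 48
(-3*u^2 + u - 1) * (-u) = 3*u^3 - u^2 + u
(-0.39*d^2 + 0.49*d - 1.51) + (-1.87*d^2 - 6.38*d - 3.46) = -2.26*d^2 - 5.89*d - 4.97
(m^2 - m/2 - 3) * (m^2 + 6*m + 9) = m^4 + 11*m^3/2 + 3*m^2 - 45*m/2 - 27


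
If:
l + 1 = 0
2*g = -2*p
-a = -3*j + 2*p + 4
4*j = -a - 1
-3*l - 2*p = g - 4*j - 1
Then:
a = 43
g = 40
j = -11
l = -1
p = -40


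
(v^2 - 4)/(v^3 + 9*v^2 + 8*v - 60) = (v + 2)/(v^2 + 11*v + 30)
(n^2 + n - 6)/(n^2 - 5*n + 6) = (n + 3)/(n - 3)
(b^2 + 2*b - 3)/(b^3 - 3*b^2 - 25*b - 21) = (b - 1)/(b^2 - 6*b - 7)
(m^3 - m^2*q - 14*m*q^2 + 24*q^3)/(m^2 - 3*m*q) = m + 2*q - 8*q^2/m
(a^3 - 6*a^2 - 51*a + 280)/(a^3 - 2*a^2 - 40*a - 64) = (a^2 + 2*a - 35)/(a^2 + 6*a + 8)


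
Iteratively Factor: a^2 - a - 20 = (a - 5)*(a + 4)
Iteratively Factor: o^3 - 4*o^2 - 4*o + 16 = (o - 4)*(o^2 - 4) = (o - 4)*(o - 2)*(o + 2)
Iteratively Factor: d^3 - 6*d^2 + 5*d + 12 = (d - 3)*(d^2 - 3*d - 4) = (d - 4)*(d - 3)*(d + 1)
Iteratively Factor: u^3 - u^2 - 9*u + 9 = (u + 3)*(u^2 - 4*u + 3) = (u - 3)*(u + 3)*(u - 1)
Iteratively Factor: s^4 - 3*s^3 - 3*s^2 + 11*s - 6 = (s - 3)*(s^3 - 3*s + 2) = (s - 3)*(s - 1)*(s^2 + s - 2) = (s - 3)*(s - 1)*(s + 2)*(s - 1)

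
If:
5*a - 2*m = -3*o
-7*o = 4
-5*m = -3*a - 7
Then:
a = 158/133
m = 281/133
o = -4/7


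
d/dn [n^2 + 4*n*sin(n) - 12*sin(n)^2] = 4*n*cos(n) + 2*n + 4*sin(n) - 12*sin(2*n)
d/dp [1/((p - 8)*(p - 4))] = 2*(6 - p)/(p^4 - 24*p^3 + 208*p^2 - 768*p + 1024)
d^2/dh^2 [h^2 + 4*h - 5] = 2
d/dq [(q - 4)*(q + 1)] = 2*q - 3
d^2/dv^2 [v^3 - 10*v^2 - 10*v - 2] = 6*v - 20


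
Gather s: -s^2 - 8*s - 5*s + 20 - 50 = -s^2 - 13*s - 30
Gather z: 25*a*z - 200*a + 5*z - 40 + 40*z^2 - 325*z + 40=-200*a + 40*z^2 + z*(25*a - 320)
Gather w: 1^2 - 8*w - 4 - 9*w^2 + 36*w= -9*w^2 + 28*w - 3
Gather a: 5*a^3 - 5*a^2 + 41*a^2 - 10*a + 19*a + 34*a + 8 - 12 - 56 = 5*a^3 + 36*a^2 + 43*a - 60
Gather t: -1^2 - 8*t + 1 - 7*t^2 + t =-7*t^2 - 7*t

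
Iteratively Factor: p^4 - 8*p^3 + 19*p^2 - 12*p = (p - 3)*(p^3 - 5*p^2 + 4*p) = (p - 3)*(p - 1)*(p^2 - 4*p) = (p - 4)*(p - 3)*(p - 1)*(p)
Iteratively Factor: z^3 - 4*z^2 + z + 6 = (z - 2)*(z^2 - 2*z - 3) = (z - 2)*(z + 1)*(z - 3)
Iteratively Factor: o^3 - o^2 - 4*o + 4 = (o - 1)*(o^2 - 4) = (o - 2)*(o - 1)*(o + 2)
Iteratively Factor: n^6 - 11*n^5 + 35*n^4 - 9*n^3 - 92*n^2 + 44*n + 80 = (n - 2)*(n^5 - 9*n^4 + 17*n^3 + 25*n^2 - 42*n - 40) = (n - 4)*(n - 2)*(n^4 - 5*n^3 - 3*n^2 + 13*n + 10) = (n - 5)*(n - 4)*(n - 2)*(n^3 - 3*n - 2) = (n - 5)*(n - 4)*(n - 2)*(n + 1)*(n^2 - n - 2) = (n - 5)*(n - 4)*(n - 2)*(n + 1)^2*(n - 2)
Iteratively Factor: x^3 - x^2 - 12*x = (x)*(x^2 - x - 12) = x*(x + 3)*(x - 4)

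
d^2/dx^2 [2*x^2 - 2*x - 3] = 4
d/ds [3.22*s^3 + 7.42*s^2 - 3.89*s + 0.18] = 9.66*s^2 + 14.84*s - 3.89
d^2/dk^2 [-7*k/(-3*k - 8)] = -336/(3*k + 8)^3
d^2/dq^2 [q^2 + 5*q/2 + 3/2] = 2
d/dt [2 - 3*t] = -3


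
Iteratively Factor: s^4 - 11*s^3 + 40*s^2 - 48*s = (s - 4)*(s^3 - 7*s^2 + 12*s) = s*(s - 4)*(s^2 - 7*s + 12) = s*(s - 4)^2*(s - 3)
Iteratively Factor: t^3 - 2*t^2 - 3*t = (t)*(t^2 - 2*t - 3) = t*(t - 3)*(t + 1)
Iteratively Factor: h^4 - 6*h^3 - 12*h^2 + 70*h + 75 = (h - 5)*(h^3 - h^2 - 17*h - 15) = (h - 5)*(h + 3)*(h^2 - 4*h - 5) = (h - 5)*(h + 1)*(h + 3)*(h - 5)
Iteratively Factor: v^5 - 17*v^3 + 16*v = (v - 4)*(v^4 + 4*v^3 - v^2 - 4*v) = (v - 4)*(v + 4)*(v^3 - v) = v*(v - 4)*(v + 4)*(v^2 - 1) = v*(v - 4)*(v - 1)*(v + 4)*(v + 1)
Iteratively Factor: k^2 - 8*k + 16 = (k - 4)*(k - 4)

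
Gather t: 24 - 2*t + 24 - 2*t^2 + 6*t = -2*t^2 + 4*t + 48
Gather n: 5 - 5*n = 5 - 5*n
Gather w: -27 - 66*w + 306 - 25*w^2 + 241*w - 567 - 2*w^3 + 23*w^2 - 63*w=-2*w^3 - 2*w^2 + 112*w - 288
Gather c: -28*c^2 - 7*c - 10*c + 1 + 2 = -28*c^2 - 17*c + 3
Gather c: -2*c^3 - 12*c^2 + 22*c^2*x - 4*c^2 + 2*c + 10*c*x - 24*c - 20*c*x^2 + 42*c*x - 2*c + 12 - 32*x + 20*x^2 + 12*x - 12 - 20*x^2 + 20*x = -2*c^3 + c^2*(22*x - 16) + c*(-20*x^2 + 52*x - 24)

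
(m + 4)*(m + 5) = m^2 + 9*m + 20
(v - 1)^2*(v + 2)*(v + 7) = v^4 + 7*v^3 - 3*v^2 - 19*v + 14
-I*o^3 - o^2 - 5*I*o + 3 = (o - 3*I)*(o + I)*(-I*o + 1)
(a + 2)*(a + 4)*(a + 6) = a^3 + 12*a^2 + 44*a + 48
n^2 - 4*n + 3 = (n - 3)*(n - 1)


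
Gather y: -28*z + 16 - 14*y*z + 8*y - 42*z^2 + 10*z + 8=y*(8 - 14*z) - 42*z^2 - 18*z + 24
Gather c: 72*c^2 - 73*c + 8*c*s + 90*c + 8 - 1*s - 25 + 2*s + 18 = 72*c^2 + c*(8*s + 17) + s + 1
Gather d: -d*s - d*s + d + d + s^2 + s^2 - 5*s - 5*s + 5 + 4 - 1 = d*(2 - 2*s) + 2*s^2 - 10*s + 8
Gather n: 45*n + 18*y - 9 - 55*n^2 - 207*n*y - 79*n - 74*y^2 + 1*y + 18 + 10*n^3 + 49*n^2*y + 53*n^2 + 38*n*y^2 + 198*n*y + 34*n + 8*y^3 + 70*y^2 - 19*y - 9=10*n^3 + n^2*(49*y - 2) + n*(38*y^2 - 9*y) + 8*y^3 - 4*y^2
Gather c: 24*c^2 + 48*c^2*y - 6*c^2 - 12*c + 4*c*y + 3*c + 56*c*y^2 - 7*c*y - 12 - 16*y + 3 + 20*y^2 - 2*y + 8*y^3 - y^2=c^2*(48*y + 18) + c*(56*y^2 - 3*y - 9) + 8*y^3 + 19*y^2 - 18*y - 9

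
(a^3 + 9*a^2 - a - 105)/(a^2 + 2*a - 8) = (a^3 + 9*a^2 - a - 105)/(a^2 + 2*a - 8)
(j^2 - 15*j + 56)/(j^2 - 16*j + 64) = (j - 7)/(j - 8)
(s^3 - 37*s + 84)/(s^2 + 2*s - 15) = (s^2 + 3*s - 28)/(s + 5)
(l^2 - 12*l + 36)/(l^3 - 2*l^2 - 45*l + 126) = (l - 6)/(l^2 + 4*l - 21)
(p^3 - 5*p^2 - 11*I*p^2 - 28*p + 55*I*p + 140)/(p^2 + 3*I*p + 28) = (p^2 - p*(5 + 7*I) + 35*I)/(p + 7*I)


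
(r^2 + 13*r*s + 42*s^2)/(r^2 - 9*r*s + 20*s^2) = (r^2 + 13*r*s + 42*s^2)/(r^2 - 9*r*s + 20*s^2)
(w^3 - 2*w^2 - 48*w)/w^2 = w - 2 - 48/w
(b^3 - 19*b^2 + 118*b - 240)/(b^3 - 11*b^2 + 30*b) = (b - 8)/b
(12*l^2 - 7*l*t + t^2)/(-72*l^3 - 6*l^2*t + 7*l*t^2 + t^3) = (-4*l + t)/(24*l^2 + 10*l*t + t^2)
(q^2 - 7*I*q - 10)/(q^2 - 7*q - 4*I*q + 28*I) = (q^2 - 7*I*q - 10)/(q^2 - 7*q - 4*I*q + 28*I)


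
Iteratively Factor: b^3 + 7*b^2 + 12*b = (b + 3)*(b^2 + 4*b) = b*(b + 3)*(b + 4)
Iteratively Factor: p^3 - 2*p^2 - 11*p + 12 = (p + 3)*(p^2 - 5*p + 4) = (p - 4)*(p + 3)*(p - 1)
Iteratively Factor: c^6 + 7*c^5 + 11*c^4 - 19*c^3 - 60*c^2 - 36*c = (c + 3)*(c^5 + 4*c^4 - c^3 - 16*c^2 - 12*c) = (c + 2)*(c + 3)*(c^4 + 2*c^3 - 5*c^2 - 6*c) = c*(c + 2)*(c + 3)*(c^3 + 2*c^2 - 5*c - 6) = c*(c - 2)*(c + 2)*(c + 3)*(c^2 + 4*c + 3) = c*(c - 2)*(c + 2)*(c + 3)^2*(c + 1)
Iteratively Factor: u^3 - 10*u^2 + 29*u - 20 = (u - 4)*(u^2 - 6*u + 5) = (u - 5)*(u - 4)*(u - 1)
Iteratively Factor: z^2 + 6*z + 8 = (z + 4)*(z + 2)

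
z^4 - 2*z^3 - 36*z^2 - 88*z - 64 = (z - 8)*(z + 2)^3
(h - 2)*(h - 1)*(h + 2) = h^3 - h^2 - 4*h + 4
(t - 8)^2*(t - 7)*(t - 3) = t^4 - 26*t^3 + 245*t^2 - 976*t + 1344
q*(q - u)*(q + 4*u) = q^3 + 3*q^2*u - 4*q*u^2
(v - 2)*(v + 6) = v^2 + 4*v - 12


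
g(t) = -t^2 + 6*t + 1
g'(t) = 6 - 2*t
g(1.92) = 8.83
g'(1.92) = 2.16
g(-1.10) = -6.81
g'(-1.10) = 8.20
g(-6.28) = -76.12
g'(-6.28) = 18.56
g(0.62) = 4.34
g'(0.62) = 4.76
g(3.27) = 9.93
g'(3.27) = -0.54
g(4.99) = 6.04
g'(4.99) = -3.98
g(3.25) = 9.94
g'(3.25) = -0.50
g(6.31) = -0.96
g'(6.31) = -6.62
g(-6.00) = -71.00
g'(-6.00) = 18.00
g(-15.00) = -314.00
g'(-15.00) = 36.00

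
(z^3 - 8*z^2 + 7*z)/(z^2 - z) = z - 7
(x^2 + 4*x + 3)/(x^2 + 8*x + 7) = (x + 3)/(x + 7)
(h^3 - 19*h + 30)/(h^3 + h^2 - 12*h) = (h^2 + 3*h - 10)/(h*(h + 4))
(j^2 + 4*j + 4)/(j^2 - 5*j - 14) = (j + 2)/(j - 7)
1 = 1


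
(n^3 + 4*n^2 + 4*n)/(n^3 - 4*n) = (n + 2)/(n - 2)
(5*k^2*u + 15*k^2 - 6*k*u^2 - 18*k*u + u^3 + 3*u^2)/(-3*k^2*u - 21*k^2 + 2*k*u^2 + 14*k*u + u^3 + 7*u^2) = (-5*k*u - 15*k + u^2 + 3*u)/(3*k*u + 21*k + u^2 + 7*u)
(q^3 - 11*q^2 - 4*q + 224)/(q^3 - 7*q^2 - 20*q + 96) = (q - 7)/(q - 3)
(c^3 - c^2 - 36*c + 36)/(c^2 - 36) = c - 1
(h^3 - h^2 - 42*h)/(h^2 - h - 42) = h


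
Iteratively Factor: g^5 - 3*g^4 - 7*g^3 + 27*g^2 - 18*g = (g)*(g^4 - 3*g^3 - 7*g^2 + 27*g - 18) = g*(g - 1)*(g^3 - 2*g^2 - 9*g + 18) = g*(g - 3)*(g - 1)*(g^2 + g - 6) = g*(g - 3)*(g - 1)*(g + 3)*(g - 2)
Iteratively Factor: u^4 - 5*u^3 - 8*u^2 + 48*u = (u - 4)*(u^3 - u^2 - 12*u) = (u - 4)^2*(u^2 + 3*u) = u*(u - 4)^2*(u + 3)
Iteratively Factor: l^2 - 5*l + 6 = (l - 3)*(l - 2)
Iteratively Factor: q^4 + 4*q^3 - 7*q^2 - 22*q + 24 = (q - 2)*(q^3 + 6*q^2 + 5*q - 12) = (q - 2)*(q + 4)*(q^2 + 2*q - 3) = (q - 2)*(q - 1)*(q + 4)*(q + 3)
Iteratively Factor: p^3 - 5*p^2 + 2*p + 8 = (p - 2)*(p^2 - 3*p - 4) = (p - 2)*(p + 1)*(p - 4)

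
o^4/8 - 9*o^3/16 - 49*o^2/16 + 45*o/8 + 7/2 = (o/4 + 1)*(o/2 + 1/4)*(o - 7)*(o - 2)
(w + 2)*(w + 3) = w^2 + 5*w + 6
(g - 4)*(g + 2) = g^2 - 2*g - 8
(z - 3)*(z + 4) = z^2 + z - 12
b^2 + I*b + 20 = (b - 4*I)*(b + 5*I)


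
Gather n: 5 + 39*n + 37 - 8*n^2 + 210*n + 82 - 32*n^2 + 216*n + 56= -40*n^2 + 465*n + 180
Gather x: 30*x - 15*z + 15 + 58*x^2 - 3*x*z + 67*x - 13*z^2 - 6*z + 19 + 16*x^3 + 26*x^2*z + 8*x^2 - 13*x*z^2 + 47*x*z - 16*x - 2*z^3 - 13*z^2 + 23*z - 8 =16*x^3 + x^2*(26*z + 66) + x*(-13*z^2 + 44*z + 81) - 2*z^3 - 26*z^2 + 2*z + 26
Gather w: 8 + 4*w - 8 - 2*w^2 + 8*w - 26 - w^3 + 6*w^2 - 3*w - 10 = -w^3 + 4*w^2 + 9*w - 36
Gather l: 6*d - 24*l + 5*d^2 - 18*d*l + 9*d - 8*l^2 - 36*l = 5*d^2 + 15*d - 8*l^2 + l*(-18*d - 60)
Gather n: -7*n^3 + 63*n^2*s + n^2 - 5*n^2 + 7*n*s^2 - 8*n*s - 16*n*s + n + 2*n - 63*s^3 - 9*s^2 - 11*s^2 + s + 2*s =-7*n^3 + n^2*(63*s - 4) + n*(7*s^2 - 24*s + 3) - 63*s^3 - 20*s^2 + 3*s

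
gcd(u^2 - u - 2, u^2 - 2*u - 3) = u + 1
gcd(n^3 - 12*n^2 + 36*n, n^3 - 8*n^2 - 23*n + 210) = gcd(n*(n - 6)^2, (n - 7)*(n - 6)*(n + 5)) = n - 6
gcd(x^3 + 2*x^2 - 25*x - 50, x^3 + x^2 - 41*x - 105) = x + 5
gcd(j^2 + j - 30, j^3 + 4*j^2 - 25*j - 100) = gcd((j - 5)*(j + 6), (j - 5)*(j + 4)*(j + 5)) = j - 5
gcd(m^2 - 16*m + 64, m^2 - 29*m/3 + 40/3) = m - 8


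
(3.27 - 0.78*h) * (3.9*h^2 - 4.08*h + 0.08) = -3.042*h^3 + 15.9354*h^2 - 13.404*h + 0.2616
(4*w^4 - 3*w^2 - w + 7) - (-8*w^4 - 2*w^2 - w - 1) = 12*w^4 - w^2 + 8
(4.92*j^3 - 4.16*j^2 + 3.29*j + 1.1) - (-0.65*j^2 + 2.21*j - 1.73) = 4.92*j^3 - 3.51*j^2 + 1.08*j + 2.83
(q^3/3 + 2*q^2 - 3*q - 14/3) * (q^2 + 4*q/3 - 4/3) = q^5/3 + 22*q^4/9 - 7*q^3/9 - 34*q^2/3 - 20*q/9 + 56/9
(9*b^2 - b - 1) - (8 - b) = 9*b^2 - 9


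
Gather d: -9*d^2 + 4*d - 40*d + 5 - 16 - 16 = -9*d^2 - 36*d - 27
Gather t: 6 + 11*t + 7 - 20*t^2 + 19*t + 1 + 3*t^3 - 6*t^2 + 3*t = 3*t^3 - 26*t^2 + 33*t + 14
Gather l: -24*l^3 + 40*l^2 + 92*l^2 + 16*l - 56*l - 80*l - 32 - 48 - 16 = -24*l^3 + 132*l^2 - 120*l - 96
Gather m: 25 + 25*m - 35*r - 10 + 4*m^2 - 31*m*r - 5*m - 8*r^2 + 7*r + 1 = 4*m^2 + m*(20 - 31*r) - 8*r^2 - 28*r + 16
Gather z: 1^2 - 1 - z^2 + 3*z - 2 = -z^2 + 3*z - 2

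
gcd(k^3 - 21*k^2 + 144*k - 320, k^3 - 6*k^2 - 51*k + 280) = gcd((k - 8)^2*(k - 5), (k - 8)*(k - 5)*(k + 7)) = k^2 - 13*k + 40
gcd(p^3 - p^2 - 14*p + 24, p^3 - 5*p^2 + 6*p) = p^2 - 5*p + 6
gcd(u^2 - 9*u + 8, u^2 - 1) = u - 1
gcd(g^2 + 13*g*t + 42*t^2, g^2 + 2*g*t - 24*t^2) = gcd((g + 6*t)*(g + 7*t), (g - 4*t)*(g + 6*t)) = g + 6*t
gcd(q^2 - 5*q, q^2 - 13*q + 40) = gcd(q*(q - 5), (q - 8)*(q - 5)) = q - 5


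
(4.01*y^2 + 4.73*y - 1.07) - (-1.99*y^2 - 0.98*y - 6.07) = 6.0*y^2 + 5.71*y + 5.0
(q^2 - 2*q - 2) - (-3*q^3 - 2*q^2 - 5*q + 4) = 3*q^3 + 3*q^2 + 3*q - 6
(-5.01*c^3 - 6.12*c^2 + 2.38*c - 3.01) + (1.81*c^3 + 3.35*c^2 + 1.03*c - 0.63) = -3.2*c^3 - 2.77*c^2 + 3.41*c - 3.64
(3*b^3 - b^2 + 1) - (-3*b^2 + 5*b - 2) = 3*b^3 + 2*b^2 - 5*b + 3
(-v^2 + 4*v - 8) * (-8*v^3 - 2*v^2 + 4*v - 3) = 8*v^5 - 30*v^4 + 52*v^3 + 35*v^2 - 44*v + 24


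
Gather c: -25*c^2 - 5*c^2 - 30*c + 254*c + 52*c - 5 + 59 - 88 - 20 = -30*c^2 + 276*c - 54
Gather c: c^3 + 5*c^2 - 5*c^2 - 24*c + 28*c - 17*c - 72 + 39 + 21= c^3 - 13*c - 12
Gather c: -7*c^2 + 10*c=-7*c^2 + 10*c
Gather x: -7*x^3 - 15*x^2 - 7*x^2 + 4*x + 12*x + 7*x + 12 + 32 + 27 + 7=-7*x^3 - 22*x^2 + 23*x + 78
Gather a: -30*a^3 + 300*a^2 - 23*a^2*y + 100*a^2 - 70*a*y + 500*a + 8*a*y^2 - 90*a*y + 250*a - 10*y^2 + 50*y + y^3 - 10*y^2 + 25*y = -30*a^3 + a^2*(400 - 23*y) + a*(8*y^2 - 160*y + 750) + y^3 - 20*y^2 + 75*y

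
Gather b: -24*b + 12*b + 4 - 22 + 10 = -12*b - 8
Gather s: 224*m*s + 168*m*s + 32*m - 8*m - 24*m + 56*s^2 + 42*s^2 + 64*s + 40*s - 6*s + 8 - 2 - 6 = 98*s^2 + s*(392*m + 98)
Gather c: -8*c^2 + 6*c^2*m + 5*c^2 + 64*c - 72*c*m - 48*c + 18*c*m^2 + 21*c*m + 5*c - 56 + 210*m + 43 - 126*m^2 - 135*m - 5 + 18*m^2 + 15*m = c^2*(6*m - 3) + c*(18*m^2 - 51*m + 21) - 108*m^2 + 90*m - 18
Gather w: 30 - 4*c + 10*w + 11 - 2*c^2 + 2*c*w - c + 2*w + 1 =-2*c^2 - 5*c + w*(2*c + 12) + 42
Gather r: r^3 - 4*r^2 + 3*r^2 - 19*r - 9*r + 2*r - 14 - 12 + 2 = r^3 - r^2 - 26*r - 24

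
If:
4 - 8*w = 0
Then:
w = 1/2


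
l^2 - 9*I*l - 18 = (l - 6*I)*(l - 3*I)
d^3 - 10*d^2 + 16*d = d*(d - 8)*(d - 2)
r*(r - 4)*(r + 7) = r^3 + 3*r^2 - 28*r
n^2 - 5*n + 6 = (n - 3)*(n - 2)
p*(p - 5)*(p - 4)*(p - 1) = p^4 - 10*p^3 + 29*p^2 - 20*p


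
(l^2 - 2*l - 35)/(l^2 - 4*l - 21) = (l + 5)/(l + 3)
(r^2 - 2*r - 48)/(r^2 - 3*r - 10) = (-r^2 + 2*r + 48)/(-r^2 + 3*r + 10)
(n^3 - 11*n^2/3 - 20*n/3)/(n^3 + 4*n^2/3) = (n - 5)/n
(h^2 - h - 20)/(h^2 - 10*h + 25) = (h + 4)/(h - 5)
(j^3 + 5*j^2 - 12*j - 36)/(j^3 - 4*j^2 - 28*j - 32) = (j^2 + 3*j - 18)/(j^2 - 6*j - 16)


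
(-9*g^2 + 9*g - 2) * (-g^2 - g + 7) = 9*g^4 - 70*g^2 + 65*g - 14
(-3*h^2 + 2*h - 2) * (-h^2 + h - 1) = 3*h^4 - 5*h^3 + 7*h^2 - 4*h + 2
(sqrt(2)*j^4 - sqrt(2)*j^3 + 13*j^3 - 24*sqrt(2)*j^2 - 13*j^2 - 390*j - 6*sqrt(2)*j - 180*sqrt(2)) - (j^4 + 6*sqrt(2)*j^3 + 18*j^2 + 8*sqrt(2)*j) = -j^4 + sqrt(2)*j^4 - 7*sqrt(2)*j^3 + 13*j^3 - 24*sqrt(2)*j^2 - 31*j^2 - 390*j - 14*sqrt(2)*j - 180*sqrt(2)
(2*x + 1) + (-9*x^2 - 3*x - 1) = -9*x^2 - x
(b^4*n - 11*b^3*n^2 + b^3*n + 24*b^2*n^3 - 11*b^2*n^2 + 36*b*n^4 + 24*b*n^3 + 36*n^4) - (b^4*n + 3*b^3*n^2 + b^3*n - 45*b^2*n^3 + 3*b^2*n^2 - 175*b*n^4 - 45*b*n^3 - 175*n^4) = -14*b^3*n^2 + 69*b^2*n^3 - 14*b^2*n^2 + 211*b*n^4 + 69*b*n^3 + 211*n^4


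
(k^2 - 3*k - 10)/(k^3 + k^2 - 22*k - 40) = 1/(k + 4)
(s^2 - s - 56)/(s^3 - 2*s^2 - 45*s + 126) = (s - 8)/(s^2 - 9*s + 18)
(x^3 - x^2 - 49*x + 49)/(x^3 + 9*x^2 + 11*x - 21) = (x - 7)/(x + 3)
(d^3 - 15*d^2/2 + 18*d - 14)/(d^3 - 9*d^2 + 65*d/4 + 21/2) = 2*(d^2 - 4*d + 4)/(2*d^2 - 11*d - 6)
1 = 1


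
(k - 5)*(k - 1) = k^2 - 6*k + 5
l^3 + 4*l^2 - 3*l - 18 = (l - 2)*(l + 3)^2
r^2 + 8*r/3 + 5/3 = (r + 1)*(r + 5/3)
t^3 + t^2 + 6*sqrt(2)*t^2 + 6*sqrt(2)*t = t*(t + 1)*(t + 6*sqrt(2))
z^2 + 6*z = z*(z + 6)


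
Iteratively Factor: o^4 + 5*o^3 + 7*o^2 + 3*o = (o + 3)*(o^3 + 2*o^2 + o) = (o + 1)*(o + 3)*(o^2 + o) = o*(o + 1)*(o + 3)*(o + 1)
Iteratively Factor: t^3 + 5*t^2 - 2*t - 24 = (t + 4)*(t^2 + t - 6) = (t + 3)*(t + 4)*(t - 2)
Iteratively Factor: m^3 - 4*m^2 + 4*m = (m)*(m^2 - 4*m + 4) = m*(m - 2)*(m - 2)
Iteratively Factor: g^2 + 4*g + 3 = (g + 3)*(g + 1)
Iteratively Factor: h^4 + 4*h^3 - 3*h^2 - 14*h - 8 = (h + 1)*(h^3 + 3*h^2 - 6*h - 8) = (h + 1)*(h + 4)*(h^2 - h - 2) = (h + 1)^2*(h + 4)*(h - 2)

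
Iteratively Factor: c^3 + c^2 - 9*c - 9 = (c + 3)*(c^2 - 2*c - 3) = (c + 1)*(c + 3)*(c - 3)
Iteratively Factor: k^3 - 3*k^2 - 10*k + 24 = (k + 3)*(k^2 - 6*k + 8) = (k - 2)*(k + 3)*(k - 4)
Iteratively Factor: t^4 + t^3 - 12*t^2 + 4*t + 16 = (t - 2)*(t^3 + 3*t^2 - 6*t - 8) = (t - 2)*(t + 4)*(t^2 - t - 2) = (t - 2)^2*(t + 4)*(t + 1)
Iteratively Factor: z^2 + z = (z + 1)*(z)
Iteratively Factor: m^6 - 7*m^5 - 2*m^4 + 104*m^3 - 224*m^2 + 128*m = (m - 2)*(m^5 - 5*m^4 - 12*m^3 + 80*m^2 - 64*m) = (m - 2)*(m - 1)*(m^4 - 4*m^3 - 16*m^2 + 64*m) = (m - 4)*(m - 2)*(m - 1)*(m^3 - 16*m) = (m - 4)^2*(m - 2)*(m - 1)*(m^2 + 4*m) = (m - 4)^2*(m - 2)*(m - 1)*(m + 4)*(m)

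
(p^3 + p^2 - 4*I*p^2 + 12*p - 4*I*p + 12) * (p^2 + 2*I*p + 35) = p^5 + p^4 - 2*I*p^4 + 55*p^3 - 2*I*p^3 + 55*p^2 - 116*I*p^2 + 420*p - 116*I*p + 420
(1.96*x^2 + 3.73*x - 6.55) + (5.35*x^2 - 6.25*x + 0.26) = 7.31*x^2 - 2.52*x - 6.29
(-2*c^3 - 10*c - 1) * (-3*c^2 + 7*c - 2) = 6*c^5 - 14*c^4 + 34*c^3 - 67*c^2 + 13*c + 2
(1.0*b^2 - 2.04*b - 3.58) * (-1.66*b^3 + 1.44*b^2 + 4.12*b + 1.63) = -1.66*b^5 + 4.8264*b^4 + 7.1252*b^3 - 11.93*b^2 - 18.0748*b - 5.8354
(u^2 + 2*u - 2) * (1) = u^2 + 2*u - 2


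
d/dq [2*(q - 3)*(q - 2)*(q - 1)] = 6*q^2 - 24*q + 22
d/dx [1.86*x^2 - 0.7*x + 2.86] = 3.72*x - 0.7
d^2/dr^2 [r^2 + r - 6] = 2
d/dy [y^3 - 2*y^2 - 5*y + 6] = 3*y^2 - 4*y - 5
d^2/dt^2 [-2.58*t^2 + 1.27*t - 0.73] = -5.16000000000000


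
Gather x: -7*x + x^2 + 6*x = x^2 - x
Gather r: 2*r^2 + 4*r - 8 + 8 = 2*r^2 + 4*r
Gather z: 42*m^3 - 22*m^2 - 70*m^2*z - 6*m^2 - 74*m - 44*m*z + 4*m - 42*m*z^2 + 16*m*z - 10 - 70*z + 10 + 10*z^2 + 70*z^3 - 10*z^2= 42*m^3 - 28*m^2 - 42*m*z^2 - 70*m + 70*z^3 + z*(-70*m^2 - 28*m - 70)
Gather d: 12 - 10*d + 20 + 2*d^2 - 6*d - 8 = 2*d^2 - 16*d + 24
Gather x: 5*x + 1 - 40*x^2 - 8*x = -40*x^2 - 3*x + 1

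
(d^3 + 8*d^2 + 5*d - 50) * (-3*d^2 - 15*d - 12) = -3*d^5 - 39*d^4 - 147*d^3 - 21*d^2 + 690*d + 600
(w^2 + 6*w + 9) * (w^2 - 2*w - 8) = w^4 + 4*w^3 - 11*w^2 - 66*w - 72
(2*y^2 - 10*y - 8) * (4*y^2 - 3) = 8*y^4 - 40*y^3 - 38*y^2 + 30*y + 24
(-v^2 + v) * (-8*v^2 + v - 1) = 8*v^4 - 9*v^3 + 2*v^2 - v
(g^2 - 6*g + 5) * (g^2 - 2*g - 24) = g^4 - 8*g^3 - 7*g^2 + 134*g - 120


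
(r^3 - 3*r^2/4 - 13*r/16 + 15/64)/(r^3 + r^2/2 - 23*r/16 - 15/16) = (r - 1/4)/(r + 1)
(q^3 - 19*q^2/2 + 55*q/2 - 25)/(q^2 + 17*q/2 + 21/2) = (2*q^3 - 19*q^2 + 55*q - 50)/(2*q^2 + 17*q + 21)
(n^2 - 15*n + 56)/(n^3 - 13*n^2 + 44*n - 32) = (n - 7)/(n^2 - 5*n + 4)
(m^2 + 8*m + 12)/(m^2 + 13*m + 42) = (m + 2)/(m + 7)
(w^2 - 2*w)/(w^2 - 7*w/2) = 2*(w - 2)/(2*w - 7)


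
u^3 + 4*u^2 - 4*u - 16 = (u - 2)*(u + 2)*(u + 4)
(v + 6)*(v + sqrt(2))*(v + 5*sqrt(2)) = v^3 + 6*v^2 + 6*sqrt(2)*v^2 + 10*v + 36*sqrt(2)*v + 60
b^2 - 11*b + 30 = (b - 6)*(b - 5)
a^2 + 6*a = a*(a + 6)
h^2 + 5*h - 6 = (h - 1)*(h + 6)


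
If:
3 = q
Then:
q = 3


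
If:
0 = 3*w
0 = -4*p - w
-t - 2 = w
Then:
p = 0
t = -2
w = 0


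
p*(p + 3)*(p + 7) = p^3 + 10*p^2 + 21*p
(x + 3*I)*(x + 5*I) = x^2 + 8*I*x - 15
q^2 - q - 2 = (q - 2)*(q + 1)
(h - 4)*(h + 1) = h^2 - 3*h - 4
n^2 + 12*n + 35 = (n + 5)*(n + 7)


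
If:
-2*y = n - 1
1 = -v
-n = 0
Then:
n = 0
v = -1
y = 1/2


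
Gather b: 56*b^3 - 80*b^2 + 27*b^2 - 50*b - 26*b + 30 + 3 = 56*b^3 - 53*b^2 - 76*b + 33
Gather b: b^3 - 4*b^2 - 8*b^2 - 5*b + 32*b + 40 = b^3 - 12*b^2 + 27*b + 40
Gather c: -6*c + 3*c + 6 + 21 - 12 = 15 - 3*c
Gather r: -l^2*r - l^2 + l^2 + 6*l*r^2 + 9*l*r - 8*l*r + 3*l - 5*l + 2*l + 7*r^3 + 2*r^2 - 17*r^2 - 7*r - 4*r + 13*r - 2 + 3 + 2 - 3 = 7*r^3 + r^2*(6*l - 15) + r*(-l^2 + l + 2)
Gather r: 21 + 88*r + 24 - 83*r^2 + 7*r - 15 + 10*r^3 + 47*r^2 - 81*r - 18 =10*r^3 - 36*r^2 + 14*r + 12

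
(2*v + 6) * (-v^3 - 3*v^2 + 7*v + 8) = -2*v^4 - 12*v^3 - 4*v^2 + 58*v + 48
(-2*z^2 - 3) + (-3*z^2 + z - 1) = -5*z^2 + z - 4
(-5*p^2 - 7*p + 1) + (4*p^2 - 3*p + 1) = -p^2 - 10*p + 2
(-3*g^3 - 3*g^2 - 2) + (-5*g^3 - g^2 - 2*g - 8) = -8*g^3 - 4*g^2 - 2*g - 10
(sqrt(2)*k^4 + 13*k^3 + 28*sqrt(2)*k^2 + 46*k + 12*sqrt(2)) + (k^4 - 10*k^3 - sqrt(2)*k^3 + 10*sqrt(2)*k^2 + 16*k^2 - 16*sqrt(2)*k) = k^4 + sqrt(2)*k^4 - sqrt(2)*k^3 + 3*k^3 + 16*k^2 + 38*sqrt(2)*k^2 - 16*sqrt(2)*k + 46*k + 12*sqrt(2)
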